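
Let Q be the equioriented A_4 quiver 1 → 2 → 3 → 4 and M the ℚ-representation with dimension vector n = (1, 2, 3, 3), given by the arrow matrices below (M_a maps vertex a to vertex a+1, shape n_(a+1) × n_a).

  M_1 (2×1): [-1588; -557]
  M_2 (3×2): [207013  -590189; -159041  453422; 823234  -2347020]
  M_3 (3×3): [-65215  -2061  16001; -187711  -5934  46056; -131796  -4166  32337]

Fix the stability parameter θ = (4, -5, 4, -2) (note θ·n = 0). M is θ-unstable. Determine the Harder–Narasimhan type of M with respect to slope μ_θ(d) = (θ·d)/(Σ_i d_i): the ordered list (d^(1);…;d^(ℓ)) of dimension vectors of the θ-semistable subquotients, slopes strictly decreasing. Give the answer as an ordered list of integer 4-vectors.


Via rank(M_{q-1}∘⋯∘M_p): M ≅ I[1,4], I[2,4], I[3,4].
μ_θ-semistable layers: μ^(1)=1; μ^(2)=-1/2; μ^(3)=-5

((0, 0, 3, 3); (1, 1, 0, 0); (0, 1, 0, 0))


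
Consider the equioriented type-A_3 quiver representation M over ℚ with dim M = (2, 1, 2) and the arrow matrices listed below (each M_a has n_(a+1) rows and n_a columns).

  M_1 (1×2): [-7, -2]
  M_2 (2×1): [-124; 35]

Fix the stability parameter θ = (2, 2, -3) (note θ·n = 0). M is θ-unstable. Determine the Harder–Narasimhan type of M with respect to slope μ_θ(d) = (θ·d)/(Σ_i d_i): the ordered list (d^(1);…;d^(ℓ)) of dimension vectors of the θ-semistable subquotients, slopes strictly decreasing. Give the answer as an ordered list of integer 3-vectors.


Via rank(M_{q-1}∘⋯∘M_p): M ≅ I[1,1], I[1,3], I[3,3].
μ_θ-semistable layers: μ^(1)=2; μ^(2)=1/3; μ^(3)=-3

((1, 0, 0); (1, 1, 1); (0, 0, 1))


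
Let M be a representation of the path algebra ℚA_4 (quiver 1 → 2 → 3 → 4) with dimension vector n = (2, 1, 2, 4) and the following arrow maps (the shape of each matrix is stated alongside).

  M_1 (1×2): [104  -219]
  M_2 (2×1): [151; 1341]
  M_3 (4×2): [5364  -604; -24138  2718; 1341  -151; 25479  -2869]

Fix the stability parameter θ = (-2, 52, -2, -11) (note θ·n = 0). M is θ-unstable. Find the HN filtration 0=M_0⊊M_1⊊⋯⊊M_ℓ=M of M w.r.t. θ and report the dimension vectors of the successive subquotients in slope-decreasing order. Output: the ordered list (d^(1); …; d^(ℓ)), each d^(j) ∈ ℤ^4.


Barcode: M ≅ I[1,1], I[1,3], I[3,4], I[4,4]^3. HN layers by μ_θ (4 steps, strictly decreasing):
  μ^(1)=25; μ^(2)=-2; μ^(3)=-13/2; μ^(4)=-11

((0, 1, 1, 0); (2, 0, 0, 0); (0, 0, 1, 1); (0, 0, 0, 3))


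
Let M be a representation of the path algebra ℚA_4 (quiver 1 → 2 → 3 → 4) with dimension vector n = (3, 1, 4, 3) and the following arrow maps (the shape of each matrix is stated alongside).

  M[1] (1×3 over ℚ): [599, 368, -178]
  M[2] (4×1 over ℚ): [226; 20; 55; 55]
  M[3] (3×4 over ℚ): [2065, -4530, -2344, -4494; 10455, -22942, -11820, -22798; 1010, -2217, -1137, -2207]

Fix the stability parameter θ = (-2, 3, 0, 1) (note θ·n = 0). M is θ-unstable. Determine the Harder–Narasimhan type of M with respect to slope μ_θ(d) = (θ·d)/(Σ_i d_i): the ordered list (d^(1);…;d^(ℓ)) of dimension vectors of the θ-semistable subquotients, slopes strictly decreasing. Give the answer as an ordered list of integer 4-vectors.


Interval decomposition of M: I[1,1]^2, I[1,3], I[3,4]^3.
HN type (ℓ=4): μ^(1)=3/2; μ^(2)=1; μ^(3)=0; μ^(4)=-2

((0, 1, 1, 0); (0, 0, 0, 3); (0, 0, 3, 0); (3, 0, 0, 0))


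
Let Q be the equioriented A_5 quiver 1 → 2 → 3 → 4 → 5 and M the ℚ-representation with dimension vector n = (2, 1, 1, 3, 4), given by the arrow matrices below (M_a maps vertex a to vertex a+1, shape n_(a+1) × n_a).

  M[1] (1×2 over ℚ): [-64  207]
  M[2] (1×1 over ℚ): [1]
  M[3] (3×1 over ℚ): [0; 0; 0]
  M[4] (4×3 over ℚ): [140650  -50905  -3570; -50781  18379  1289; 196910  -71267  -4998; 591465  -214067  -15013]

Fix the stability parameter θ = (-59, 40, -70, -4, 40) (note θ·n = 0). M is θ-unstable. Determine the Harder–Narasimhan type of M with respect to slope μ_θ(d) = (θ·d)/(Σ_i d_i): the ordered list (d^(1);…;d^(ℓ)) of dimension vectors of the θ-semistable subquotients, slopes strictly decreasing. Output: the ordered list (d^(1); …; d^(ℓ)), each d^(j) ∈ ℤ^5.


Barcode: M ≅ I[1,1], I[1,3], I[4,4], I[4,5]^2, I[5,5]^2. HN layers by μ_θ (4 steps, strictly decreasing):
  μ^(1)=40; μ^(2)=-4; μ^(3)=-15; μ^(4)=-59

((0, 0, 0, 0, 4); (0, 0, 0, 3, 0); (0, 1, 1, 0, 0); (2, 0, 0, 0, 0))


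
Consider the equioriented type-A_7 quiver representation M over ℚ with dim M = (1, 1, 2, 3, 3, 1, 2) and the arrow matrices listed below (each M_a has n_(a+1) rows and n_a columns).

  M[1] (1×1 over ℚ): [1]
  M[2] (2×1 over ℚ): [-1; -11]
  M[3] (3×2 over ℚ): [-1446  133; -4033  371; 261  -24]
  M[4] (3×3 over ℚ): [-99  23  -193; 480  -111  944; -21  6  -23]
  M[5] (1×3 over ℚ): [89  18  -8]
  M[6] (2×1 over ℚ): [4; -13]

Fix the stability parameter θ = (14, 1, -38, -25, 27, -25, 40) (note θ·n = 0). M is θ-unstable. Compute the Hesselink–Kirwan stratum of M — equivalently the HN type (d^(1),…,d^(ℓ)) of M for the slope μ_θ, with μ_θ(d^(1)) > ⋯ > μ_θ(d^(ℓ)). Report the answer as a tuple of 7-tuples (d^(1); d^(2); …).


Via rank(M_{q-1}∘⋯∘M_p): M ≅ I[1,4], I[3,7], I[4,5], I[5,5], I[7,7].
μ_θ-semistable layers: μ^(1)=40; μ^(2)=27; μ^(3)=1; μ^(4)=-12; μ^(5)=-25; μ^(6)=-38

((0, 0, 0, 0, 0, 0, 2); (0, 0, 0, 0, 2, 0, 0); (0, 0, 0, 0, 1, 1, 0); (1, 1, 1, 1, 0, 0, 0); (0, 0, 0, 2, 0, 0, 0); (0, 0, 1, 0, 0, 0, 0))


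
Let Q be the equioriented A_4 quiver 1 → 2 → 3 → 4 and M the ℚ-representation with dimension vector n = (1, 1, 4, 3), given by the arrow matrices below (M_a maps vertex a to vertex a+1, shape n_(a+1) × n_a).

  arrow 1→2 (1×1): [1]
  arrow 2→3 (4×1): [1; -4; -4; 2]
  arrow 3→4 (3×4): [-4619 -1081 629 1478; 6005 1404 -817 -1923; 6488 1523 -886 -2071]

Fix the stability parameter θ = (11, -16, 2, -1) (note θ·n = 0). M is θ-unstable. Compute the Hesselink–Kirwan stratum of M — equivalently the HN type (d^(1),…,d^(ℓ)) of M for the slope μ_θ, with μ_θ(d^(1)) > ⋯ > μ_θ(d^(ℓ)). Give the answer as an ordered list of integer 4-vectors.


Via rank(M_{q-1}∘⋯∘M_p): M ≅ I[1,4], I[3,3], I[3,4]^2.
μ_θ-semistable layers: μ^(1)=2; μ^(2)=1/2; μ^(3)=-5/2

((0, 0, 1, 0); (0, 0, 3, 3); (1, 1, 0, 0))


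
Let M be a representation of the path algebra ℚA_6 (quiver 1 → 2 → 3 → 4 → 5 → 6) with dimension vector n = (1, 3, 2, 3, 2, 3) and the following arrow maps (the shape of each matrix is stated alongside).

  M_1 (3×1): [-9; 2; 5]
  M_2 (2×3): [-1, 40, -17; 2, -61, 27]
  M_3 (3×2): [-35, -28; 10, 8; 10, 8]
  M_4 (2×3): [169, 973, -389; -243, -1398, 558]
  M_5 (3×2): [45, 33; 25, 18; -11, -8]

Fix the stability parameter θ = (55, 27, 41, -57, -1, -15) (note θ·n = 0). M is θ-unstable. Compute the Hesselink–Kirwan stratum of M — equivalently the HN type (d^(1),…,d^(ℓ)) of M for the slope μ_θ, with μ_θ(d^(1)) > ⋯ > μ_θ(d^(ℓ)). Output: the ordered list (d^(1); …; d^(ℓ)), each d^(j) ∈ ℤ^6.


Interval decomposition of M: I[1,3], I[2,2], I[2,6], I[4,4], I[4,6], I[6,6].
HN type (ℓ=6): μ^(1)=41; μ^(2)=27; μ^(3)=-1; μ^(4)=-8; μ^(5)=-15; μ^(6)=-57

((1, 1, 1, 0, 0, 0); (0, 1, 0, 0, 0, 0); (0, 1, 1, 1, 1, 1); (0, 0, 0, 0, 1, 1); (0, 0, 0, 0, 0, 1); (0, 0, 0, 2, 0, 0))


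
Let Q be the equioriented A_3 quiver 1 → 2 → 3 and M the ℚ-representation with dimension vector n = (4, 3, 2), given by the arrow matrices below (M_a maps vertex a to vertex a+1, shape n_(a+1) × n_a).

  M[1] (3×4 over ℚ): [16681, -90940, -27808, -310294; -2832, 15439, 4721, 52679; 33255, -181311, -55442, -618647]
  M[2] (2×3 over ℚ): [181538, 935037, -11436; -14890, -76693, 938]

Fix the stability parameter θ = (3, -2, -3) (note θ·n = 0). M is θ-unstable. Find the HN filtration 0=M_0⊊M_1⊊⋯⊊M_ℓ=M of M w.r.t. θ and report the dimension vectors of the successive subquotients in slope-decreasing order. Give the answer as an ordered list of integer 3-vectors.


Barcode: M ≅ I[1,1], I[1,2], I[1,3]^2. HN layers by μ_θ (3 steps, strictly decreasing):
  μ^(1)=3; μ^(2)=1/2; μ^(3)=-2/3

((1, 0, 0); (1, 1, 0); (2, 2, 2))


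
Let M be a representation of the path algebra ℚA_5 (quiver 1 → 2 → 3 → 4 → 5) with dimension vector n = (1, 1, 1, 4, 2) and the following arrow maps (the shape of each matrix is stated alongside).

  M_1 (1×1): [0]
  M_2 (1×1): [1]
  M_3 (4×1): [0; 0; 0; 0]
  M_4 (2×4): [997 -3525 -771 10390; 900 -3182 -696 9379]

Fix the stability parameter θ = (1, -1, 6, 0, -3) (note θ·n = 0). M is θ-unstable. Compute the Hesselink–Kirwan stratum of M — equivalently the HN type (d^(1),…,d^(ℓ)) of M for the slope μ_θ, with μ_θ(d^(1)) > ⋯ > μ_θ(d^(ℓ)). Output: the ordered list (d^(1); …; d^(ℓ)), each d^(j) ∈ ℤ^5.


Via rank(M_{q-1}∘⋯∘M_p): M ≅ I[1,1], I[2,3], I[4,4]^2, I[4,5]^2.
μ_θ-semistable layers: μ^(1)=6; μ^(2)=1; μ^(3)=0; μ^(4)=-1; μ^(5)=-3/2

((0, 0, 1, 0, 0); (1, 0, 0, 0, 0); (0, 0, 0, 2, 0); (0, 1, 0, 0, 0); (0, 0, 0, 2, 2))


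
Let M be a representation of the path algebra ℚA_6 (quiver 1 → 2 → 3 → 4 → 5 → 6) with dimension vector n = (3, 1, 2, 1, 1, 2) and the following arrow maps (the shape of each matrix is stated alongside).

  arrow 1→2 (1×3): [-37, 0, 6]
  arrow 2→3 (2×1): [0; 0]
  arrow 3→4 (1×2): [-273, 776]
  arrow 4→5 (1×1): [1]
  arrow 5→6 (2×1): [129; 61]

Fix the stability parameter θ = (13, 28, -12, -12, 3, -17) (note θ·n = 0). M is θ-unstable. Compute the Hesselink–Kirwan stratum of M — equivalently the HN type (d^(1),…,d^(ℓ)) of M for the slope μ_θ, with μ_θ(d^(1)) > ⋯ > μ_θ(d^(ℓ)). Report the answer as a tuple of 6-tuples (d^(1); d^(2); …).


Interval decomposition of M: I[1,1]^2, I[1,2], I[3,3], I[3,6], I[6,6].
HN type (ℓ=5): μ^(1)=28; μ^(2)=13; μ^(3)=-7; μ^(4)=-12; μ^(5)=-17

((0, 1, 0, 0, 0, 0); (3, 0, 0, 0, 0, 0); (0, 0, 0, 0, 1, 1); (0, 0, 2, 1, 0, 0); (0, 0, 0, 0, 0, 1))


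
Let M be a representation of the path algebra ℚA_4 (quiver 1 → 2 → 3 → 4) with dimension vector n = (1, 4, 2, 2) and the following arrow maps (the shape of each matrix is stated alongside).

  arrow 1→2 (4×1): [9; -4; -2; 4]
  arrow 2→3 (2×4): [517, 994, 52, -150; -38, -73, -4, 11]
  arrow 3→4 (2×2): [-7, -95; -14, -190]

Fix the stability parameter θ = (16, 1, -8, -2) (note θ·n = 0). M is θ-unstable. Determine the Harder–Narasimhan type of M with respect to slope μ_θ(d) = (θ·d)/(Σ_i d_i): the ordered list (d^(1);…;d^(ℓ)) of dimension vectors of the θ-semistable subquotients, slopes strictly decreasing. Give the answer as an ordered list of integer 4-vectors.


Barcode: M ≅ I[1,4], I[2,2]^2, I[2,3], I[4,4]. HN layers by μ_θ (4 steps, strictly decreasing):
  μ^(1)=7/4; μ^(2)=1; μ^(3)=-2; μ^(4)=-7/2

((1, 1, 1, 1); (0, 2, 0, 0); (0, 0, 0, 1); (0, 1, 1, 0))


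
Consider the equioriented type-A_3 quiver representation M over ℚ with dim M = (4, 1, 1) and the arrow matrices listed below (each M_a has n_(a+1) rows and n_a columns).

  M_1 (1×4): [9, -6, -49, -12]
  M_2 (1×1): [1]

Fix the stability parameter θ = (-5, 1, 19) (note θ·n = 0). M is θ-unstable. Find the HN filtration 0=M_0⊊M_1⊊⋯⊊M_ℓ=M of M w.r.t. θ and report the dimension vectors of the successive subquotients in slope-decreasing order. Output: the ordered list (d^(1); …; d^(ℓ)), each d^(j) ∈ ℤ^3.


Barcode: M ≅ I[1,1]^3, I[1,3]. HN layers by μ_θ (3 steps, strictly decreasing):
  μ^(1)=19; μ^(2)=1; μ^(3)=-5

((0, 0, 1); (0, 1, 0); (4, 0, 0))


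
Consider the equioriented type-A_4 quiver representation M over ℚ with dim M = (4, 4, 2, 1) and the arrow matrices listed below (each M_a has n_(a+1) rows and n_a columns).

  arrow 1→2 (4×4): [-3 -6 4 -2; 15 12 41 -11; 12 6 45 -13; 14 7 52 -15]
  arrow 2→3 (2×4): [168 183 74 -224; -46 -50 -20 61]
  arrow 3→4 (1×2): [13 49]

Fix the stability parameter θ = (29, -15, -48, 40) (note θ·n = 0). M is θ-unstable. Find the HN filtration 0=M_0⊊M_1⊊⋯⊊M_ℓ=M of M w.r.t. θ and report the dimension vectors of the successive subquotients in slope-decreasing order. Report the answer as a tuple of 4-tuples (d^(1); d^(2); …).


Barcode: M ≅ I[1,1], I[1,2], I[1,3], I[1,4], I[2,2]. HN layers by μ_θ (5 steps, strictly decreasing):
  μ^(1)=40; μ^(2)=29; μ^(3)=7; μ^(4)=-34/3; μ^(5)=-15

((0, 0, 0, 1); (1, 0, 0, 0); (1, 1, 0, 0); (2, 2, 2, 0); (0, 1, 0, 0))


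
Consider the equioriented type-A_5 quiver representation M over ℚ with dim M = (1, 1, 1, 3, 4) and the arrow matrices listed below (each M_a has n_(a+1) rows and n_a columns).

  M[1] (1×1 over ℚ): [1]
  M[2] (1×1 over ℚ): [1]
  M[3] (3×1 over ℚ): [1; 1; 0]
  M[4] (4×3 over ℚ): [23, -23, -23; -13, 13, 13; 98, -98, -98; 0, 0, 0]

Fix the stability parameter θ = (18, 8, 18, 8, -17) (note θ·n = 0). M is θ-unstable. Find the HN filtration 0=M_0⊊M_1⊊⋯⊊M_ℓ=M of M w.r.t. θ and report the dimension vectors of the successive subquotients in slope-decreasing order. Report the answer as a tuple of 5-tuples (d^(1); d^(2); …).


Via rank(M_{q-1}∘⋯∘M_p): M ≅ I[1,4], I[4,4], I[4,5], I[5,5]^3.
μ_θ-semistable layers: μ^(1)=13; μ^(2)=8; μ^(3)=-9/2; μ^(4)=-17

((1, 1, 1, 1, 0); (0, 0, 0, 1, 0); (0, 0, 0, 1, 1); (0, 0, 0, 0, 3))


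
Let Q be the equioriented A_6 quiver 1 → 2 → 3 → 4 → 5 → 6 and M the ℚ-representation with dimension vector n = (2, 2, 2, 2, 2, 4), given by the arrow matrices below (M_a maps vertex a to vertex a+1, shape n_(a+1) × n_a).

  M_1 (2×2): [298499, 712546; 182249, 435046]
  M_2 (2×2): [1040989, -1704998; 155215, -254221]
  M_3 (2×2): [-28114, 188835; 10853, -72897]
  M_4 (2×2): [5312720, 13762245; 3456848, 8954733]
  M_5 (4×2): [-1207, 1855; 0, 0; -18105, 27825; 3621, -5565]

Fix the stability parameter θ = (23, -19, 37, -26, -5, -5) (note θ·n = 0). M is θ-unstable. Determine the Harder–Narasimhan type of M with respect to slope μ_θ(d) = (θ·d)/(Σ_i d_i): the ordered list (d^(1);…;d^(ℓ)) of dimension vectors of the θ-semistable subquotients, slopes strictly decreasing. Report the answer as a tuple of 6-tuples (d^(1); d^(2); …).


Via rank(M_{q-1}∘⋯∘M_p): M ≅ I[1,1], I[1,5], I[2,4], I[5,6], I[6,6]^3.
μ_θ-semistable layers: μ^(1)=23; μ^(2)=11/2; μ^(3)=2; μ^(4)=-5; μ^(5)=-19

((1, 0, 0, 0, 0, 0); (0, 0, 1, 1, 0, 0); (1, 1, 1, 1, 1, 0); (0, 0, 0, 0, 1, 4); (0, 1, 0, 0, 0, 0))


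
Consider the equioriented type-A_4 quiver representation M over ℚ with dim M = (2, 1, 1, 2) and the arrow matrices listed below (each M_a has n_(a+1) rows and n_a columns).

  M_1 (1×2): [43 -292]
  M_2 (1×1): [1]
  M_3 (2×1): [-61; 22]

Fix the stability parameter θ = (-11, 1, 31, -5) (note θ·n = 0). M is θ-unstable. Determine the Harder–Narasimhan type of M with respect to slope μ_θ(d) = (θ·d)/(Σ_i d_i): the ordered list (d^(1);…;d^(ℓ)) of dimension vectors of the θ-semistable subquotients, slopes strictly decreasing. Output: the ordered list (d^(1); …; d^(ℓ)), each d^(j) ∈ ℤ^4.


Via rank(M_{q-1}∘⋯∘M_p): M ≅ I[1,1], I[1,4], I[4,4].
μ_θ-semistable layers: μ^(1)=13; μ^(2)=1; μ^(3)=-5; μ^(4)=-11

((0, 0, 1, 1); (0, 1, 0, 0); (0, 0, 0, 1); (2, 0, 0, 0))


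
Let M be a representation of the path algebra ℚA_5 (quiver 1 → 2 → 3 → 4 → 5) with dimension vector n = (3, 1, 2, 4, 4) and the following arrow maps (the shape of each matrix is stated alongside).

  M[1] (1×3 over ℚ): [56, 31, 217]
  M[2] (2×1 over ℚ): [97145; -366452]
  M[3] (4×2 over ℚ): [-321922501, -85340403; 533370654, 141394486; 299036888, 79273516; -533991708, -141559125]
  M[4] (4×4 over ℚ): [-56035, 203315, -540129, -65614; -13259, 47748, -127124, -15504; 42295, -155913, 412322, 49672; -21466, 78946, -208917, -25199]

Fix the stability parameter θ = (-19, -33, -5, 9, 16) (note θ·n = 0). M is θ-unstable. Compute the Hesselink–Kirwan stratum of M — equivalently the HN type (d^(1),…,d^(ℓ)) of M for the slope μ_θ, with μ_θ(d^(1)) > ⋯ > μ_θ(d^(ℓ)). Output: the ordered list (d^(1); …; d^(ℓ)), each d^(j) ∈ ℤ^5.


Barcode: M ≅ I[1,1]^2, I[1,5], I[3,5], I[4,5]^2. HN layers by μ_θ (5 steps, strictly decreasing):
  μ^(1)=16; μ^(2)=9; μ^(3)=-5; μ^(4)=-19; μ^(5)=-26

((0, 0, 0, 0, 4); (0, 0, 0, 4, 0); (0, 0, 2, 0, 0); (2, 0, 0, 0, 0); (1, 1, 0, 0, 0))


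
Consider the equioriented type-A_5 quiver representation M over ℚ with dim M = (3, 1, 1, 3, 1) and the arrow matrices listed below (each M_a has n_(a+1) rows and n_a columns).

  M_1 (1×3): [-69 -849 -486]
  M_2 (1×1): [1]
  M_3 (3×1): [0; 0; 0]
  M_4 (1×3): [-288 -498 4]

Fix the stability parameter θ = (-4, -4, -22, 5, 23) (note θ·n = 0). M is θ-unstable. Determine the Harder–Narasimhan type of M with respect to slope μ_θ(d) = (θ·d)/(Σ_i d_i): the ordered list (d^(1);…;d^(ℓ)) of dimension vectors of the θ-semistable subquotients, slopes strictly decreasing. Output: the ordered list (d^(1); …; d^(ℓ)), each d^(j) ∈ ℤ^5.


Via rank(M_{q-1}∘⋯∘M_p): M ≅ I[1,1]^2, I[1,3], I[4,4]^2, I[4,5].
μ_θ-semistable layers: μ^(1)=23; μ^(2)=5; μ^(3)=-4; μ^(4)=-10

((0, 0, 0, 0, 1); (0, 0, 0, 3, 0); (2, 0, 0, 0, 0); (1, 1, 1, 0, 0))


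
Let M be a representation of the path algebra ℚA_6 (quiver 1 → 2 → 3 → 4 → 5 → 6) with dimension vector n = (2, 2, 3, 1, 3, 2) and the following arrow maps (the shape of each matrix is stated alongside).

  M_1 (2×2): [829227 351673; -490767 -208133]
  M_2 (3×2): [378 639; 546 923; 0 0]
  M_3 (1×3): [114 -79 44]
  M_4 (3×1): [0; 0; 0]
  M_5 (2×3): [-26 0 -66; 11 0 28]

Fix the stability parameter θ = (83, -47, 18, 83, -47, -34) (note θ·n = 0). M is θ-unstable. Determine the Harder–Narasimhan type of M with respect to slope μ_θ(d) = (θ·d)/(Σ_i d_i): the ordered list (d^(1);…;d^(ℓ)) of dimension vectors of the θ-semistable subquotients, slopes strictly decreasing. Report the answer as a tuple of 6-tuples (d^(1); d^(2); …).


Barcode: M ≅ I[1,1], I[1,4], I[2,2], I[3,3]^2, I[5,5], I[5,6]^2. HN layers by μ_θ (4 steps, strictly decreasing):
  μ^(1)=83; μ^(2)=18; μ^(3)=-34; μ^(4)=-47

((1, 0, 0, 1, 0, 0); (1, 1, 3, 0, 0, 0); (0, 0, 0, 0, 0, 2); (0, 1, 0, 0, 3, 0))


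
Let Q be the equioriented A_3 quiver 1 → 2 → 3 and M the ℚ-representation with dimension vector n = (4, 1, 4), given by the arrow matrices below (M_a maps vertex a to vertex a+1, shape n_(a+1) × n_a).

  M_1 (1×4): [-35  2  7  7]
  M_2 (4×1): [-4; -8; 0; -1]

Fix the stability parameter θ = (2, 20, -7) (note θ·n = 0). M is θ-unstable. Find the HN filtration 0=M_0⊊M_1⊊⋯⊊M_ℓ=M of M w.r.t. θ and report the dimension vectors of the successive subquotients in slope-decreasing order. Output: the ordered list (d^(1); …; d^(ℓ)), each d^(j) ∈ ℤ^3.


Via rank(M_{q-1}∘⋯∘M_p): M ≅ I[1,1]^3, I[1,3], I[3,3]^3.
μ_θ-semistable layers: μ^(1)=13/2; μ^(2)=2; μ^(3)=-7

((0, 1, 1); (4, 0, 0); (0, 0, 3))


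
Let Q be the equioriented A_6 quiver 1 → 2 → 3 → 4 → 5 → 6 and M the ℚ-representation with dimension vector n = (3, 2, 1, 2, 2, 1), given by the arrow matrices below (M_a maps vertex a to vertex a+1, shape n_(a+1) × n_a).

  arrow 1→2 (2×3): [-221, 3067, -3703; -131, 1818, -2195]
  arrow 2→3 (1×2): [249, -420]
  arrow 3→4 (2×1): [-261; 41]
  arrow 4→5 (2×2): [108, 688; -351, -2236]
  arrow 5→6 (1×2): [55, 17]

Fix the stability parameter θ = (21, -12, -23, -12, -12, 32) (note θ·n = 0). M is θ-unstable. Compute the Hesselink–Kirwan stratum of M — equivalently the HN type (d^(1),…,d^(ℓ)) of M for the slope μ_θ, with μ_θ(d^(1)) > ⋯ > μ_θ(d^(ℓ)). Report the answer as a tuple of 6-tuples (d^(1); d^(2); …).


Barcode: M ≅ I[1,1], I[1,2], I[1,6], I[4,4], I[5,5]. HN layers by μ_θ (5 steps, strictly decreasing):
  μ^(1)=32; μ^(2)=21; μ^(3)=9/2; μ^(4)=-38/5; μ^(5)=-12

((0, 0, 0, 0, 0, 1); (1, 0, 0, 0, 0, 0); (1, 1, 0, 0, 0, 0); (1, 1, 1, 1, 1, 0); (0, 0, 0, 1, 1, 0))


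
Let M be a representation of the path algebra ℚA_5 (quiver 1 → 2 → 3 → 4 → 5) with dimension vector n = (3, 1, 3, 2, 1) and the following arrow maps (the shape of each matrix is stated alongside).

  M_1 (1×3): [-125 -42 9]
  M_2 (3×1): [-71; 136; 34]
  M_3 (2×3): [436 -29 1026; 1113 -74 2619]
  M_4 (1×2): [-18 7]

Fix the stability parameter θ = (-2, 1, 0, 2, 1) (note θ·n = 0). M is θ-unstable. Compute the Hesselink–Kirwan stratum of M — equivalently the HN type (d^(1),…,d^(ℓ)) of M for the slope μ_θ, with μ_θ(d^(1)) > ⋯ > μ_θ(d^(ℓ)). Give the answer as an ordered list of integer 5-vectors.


Barcode: M ≅ I[1,1]^2, I[1,5], I[3,3], I[3,4]. HN layers by μ_θ (5 steps, strictly decreasing):
  μ^(1)=2; μ^(2)=3/2; μ^(3)=1/2; μ^(4)=0; μ^(5)=-2

((0, 0, 0, 1, 0); (0, 0, 0, 1, 1); (0, 1, 1, 0, 0); (0, 0, 2, 0, 0); (3, 0, 0, 0, 0))


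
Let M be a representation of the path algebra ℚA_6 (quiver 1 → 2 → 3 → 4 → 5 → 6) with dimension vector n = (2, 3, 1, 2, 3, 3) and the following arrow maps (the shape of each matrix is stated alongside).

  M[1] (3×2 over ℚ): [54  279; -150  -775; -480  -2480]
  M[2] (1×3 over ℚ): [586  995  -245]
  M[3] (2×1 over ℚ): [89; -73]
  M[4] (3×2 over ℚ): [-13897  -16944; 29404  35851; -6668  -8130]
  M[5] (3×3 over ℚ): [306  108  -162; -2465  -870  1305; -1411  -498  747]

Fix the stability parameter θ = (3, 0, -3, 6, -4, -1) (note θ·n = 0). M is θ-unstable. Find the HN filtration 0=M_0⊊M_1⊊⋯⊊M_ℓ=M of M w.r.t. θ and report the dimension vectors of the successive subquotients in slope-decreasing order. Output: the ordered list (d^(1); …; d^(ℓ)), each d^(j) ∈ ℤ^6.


Interval decomposition of M: I[1,1], I[1,6], I[2,2]^2, I[4,5], I[5,5], I[6,6]^2.
HN type (ℓ=6): μ^(1)=3; μ^(2)=1; μ^(3)=1/3; μ^(4)=0; μ^(5)=-1; μ^(6)=-4

((1, 0, 0, 0, 0, 0); (0, 0, 0, 1, 1, 0); (0, 0, 0, 1, 1, 1); (1, 3, 1, 0, 0, 0); (0, 0, 0, 0, 0, 2); (0, 0, 0, 0, 1, 0))


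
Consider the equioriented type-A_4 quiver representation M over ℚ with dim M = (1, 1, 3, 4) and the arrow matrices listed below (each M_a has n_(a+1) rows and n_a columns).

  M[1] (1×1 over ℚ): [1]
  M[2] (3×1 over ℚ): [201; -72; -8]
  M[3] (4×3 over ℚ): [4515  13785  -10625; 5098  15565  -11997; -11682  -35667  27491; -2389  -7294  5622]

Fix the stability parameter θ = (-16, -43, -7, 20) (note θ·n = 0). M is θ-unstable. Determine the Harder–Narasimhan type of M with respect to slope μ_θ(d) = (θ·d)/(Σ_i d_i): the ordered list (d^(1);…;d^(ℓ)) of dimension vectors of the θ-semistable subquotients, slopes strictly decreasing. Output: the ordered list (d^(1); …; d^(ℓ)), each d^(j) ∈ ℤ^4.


Via rank(M_{q-1}∘⋯∘M_p): M ≅ I[1,4], I[3,3], I[3,4], I[4,4]^2.
μ_θ-semistable layers: μ^(1)=20; μ^(2)=-7; μ^(3)=-59/2

((0, 0, 0, 4); (0, 0, 3, 0); (1, 1, 0, 0))


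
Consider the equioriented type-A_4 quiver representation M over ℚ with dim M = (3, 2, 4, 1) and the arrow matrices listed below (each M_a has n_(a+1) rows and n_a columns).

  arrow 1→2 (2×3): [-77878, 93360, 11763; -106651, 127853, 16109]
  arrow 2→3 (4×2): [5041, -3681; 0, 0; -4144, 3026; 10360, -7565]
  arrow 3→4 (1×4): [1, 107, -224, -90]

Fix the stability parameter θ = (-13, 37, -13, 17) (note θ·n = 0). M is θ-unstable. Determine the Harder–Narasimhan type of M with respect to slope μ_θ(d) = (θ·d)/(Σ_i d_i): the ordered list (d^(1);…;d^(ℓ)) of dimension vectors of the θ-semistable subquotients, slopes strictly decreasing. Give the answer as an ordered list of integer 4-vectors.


Via rank(M_{q-1}∘⋯∘M_p): M ≅ I[1,1], I[1,3], I[1,4], I[3,3]^2.
μ_θ-semistable layers: μ^(1)=17; μ^(2)=12; μ^(3)=-13

((0, 0, 0, 1); (0, 2, 2, 0); (3, 0, 2, 0))


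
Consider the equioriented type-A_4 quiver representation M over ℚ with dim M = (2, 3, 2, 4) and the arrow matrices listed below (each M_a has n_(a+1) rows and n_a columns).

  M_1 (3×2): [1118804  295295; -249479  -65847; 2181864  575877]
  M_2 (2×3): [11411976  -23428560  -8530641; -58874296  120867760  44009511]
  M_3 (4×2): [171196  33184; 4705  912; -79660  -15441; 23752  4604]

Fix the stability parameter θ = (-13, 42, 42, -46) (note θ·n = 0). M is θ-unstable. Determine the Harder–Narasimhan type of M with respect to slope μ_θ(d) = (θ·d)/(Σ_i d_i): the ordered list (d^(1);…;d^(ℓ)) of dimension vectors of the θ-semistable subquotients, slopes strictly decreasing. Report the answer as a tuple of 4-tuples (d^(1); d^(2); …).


Interval decomposition of M: I[1,2], I[1,4], I[2,2], I[3,4], I[4,4]^2.
HN type (ℓ=5): μ^(1)=42; μ^(2)=38/3; μ^(3)=-2; μ^(4)=-13; μ^(5)=-46

((0, 2, 0, 0); (0, 1, 1, 1); (0, 0, 1, 1); (2, 0, 0, 0); (0, 0, 0, 2))


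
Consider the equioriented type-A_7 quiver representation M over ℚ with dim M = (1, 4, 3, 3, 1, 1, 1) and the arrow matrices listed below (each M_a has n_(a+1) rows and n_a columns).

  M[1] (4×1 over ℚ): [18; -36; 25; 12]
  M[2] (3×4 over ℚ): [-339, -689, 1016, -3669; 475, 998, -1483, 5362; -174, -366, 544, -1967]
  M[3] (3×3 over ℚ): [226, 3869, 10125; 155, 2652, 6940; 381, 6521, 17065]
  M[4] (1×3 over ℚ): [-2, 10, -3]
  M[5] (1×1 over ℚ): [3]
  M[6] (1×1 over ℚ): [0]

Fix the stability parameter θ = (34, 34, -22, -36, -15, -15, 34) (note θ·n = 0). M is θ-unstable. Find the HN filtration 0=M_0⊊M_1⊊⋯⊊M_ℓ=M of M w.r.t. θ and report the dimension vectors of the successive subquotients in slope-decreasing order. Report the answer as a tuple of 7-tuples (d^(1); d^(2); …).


Via rank(M_{q-1}∘⋯∘M_p): M ≅ I[1,6], I[2,2], I[2,3], I[2,4], I[4,4], I[7,7].
μ_θ-semistable layers: μ^(1)=34; μ^(2)=6; μ^(3)=-10/3; μ^(4)=-8; μ^(5)=-36

((0, 1, 0, 0, 0, 0, 1); (0, 1, 1, 0, 0, 0, 0); (1, 1, 1, 1, 1, 1, 0); (0, 1, 1, 1, 0, 0, 0); (0, 0, 0, 1, 0, 0, 0))


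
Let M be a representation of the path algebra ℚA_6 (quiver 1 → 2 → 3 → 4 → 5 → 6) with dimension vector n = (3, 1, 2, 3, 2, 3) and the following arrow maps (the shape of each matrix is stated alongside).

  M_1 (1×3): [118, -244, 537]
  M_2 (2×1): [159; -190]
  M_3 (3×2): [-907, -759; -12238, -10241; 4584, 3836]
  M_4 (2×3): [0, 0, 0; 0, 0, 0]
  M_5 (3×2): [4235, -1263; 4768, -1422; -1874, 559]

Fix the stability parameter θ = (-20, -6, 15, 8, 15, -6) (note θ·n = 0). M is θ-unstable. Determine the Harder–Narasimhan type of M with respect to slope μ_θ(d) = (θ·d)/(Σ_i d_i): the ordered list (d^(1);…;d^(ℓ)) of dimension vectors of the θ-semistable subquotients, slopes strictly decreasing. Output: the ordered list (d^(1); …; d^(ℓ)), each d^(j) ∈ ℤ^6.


Barcode: M ≅ I[1,1]^2, I[1,4], I[3,4], I[4,4], I[5,6]^2, I[6,6]. HN layers by μ_θ (5 steps, strictly decreasing):
  μ^(1)=23/2; μ^(2)=8; μ^(3)=9/2; μ^(4)=-6; μ^(5)=-20

((0, 0, 2, 2, 0, 0); (0, 0, 0, 1, 0, 0); (0, 0, 0, 0, 2, 2); (0, 1, 0, 0, 0, 1); (3, 0, 0, 0, 0, 0))


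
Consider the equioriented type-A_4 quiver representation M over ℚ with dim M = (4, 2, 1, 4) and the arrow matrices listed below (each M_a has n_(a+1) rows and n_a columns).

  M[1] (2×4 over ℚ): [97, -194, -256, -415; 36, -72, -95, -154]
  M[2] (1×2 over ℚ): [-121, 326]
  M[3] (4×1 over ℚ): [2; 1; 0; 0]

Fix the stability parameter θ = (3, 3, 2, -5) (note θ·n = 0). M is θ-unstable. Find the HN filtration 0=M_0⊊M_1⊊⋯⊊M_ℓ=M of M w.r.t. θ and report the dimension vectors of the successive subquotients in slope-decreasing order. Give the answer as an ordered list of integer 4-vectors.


Barcode: M ≅ I[1,1]^2, I[1,2], I[1,4], I[4,4]^3. HN layers by μ_θ (3 steps, strictly decreasing):
  μ^(1)=3; μ^(2)=3/4; μ^(3)=-5

((3, 1, 0, 0); (1, 1, 1, 1); (0, 0, 0, 3))


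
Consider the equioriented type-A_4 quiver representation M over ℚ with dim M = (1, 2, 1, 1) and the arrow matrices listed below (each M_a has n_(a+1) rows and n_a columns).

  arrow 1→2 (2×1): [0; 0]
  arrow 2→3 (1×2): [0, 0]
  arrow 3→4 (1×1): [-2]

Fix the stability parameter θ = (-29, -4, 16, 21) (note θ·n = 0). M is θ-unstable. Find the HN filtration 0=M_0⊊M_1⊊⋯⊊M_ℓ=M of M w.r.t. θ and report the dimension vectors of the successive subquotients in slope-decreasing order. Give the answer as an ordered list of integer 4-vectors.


Barcode: M ≅ I[1,1], I[2,2]^2, I[3,4]. HN layers by μ_θ (4 steps, strictly decreasing):
  μ^(1)=21; μ^(2)=16; μ^(3)=-4; μ^(4)=-29

((0, 0, 0, 1); (0, 0, 1, 0); (0, 2, 0, 0); (1, 0, 0, 0))


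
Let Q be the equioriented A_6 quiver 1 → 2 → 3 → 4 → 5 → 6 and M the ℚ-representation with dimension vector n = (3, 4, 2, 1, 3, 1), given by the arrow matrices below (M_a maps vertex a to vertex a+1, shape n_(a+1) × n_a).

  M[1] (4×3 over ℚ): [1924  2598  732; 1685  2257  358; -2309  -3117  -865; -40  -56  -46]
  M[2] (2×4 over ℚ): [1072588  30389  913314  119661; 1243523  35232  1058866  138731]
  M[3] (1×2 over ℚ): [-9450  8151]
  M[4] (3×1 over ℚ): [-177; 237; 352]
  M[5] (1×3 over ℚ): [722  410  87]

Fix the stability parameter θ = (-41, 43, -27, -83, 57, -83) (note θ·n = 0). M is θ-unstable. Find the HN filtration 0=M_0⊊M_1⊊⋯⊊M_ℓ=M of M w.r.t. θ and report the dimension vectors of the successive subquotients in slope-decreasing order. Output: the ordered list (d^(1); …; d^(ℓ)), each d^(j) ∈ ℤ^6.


Barcode: M ≅ I[1,2], I[1,3], I[1,5], I[2,2], I[5,5], I[5,6]. HN layers by μ_θ (6 steps, strictly decreasing):
  μ^(1)=57; μ^(2)=43; μ^(3)=8; μ^(4)=-13; μ^(5)=-67/3; μ^(6)=-41

((0, 0, 0, 0, 2, 0); (0, 2, 0, 0, 0, 0); (0, 1, 1, 0, 0, 0); (0, 0, 0, 0, 1, 1); (0, 1, 1, 1, 0, 0); (3, 0, 0, 0, 0, 0))


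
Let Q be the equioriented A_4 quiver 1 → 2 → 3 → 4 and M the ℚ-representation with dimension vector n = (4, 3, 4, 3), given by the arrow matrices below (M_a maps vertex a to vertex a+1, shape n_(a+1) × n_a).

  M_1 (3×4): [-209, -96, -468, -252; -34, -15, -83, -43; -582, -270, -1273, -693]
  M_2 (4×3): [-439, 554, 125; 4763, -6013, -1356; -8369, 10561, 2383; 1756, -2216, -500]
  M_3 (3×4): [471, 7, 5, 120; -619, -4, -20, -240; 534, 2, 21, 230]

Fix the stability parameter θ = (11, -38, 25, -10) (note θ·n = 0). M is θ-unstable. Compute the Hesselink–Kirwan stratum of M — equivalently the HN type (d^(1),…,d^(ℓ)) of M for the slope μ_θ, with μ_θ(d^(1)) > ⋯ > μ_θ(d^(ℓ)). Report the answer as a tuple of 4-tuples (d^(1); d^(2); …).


Interval decomposition of M: I[1,1], I[1,4]^3, I[3,3].
HN type (ℓ=4): μ^(1)=25; μ^(2)=11; μ^(3)=15/2; μ^(4)=-27/2

((0, 0, 1, 0); (1, 0, 0, 0); (0, 0, 3, 3); (3, 3, 0, 0))


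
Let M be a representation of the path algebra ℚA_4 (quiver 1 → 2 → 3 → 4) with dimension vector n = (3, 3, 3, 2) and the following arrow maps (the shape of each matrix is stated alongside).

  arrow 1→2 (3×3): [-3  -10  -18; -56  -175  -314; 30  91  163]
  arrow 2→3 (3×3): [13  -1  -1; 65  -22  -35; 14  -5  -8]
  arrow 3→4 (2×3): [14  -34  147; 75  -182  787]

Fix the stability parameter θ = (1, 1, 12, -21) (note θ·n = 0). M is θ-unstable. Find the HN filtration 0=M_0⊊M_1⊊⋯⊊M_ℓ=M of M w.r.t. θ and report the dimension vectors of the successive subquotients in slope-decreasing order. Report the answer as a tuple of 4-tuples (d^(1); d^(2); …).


Barcode: M ≅ I[1,2], I[1,4]^2, I[3,3]. HN layers by μ_θ (3 steps, strictly decreasing):
  μ^(1)=12; μ^(2)=1; μ^(3)=-7/4

((0, 0, 1, 0); (1, 1, 0, 0); (2, 2, 2, 2))


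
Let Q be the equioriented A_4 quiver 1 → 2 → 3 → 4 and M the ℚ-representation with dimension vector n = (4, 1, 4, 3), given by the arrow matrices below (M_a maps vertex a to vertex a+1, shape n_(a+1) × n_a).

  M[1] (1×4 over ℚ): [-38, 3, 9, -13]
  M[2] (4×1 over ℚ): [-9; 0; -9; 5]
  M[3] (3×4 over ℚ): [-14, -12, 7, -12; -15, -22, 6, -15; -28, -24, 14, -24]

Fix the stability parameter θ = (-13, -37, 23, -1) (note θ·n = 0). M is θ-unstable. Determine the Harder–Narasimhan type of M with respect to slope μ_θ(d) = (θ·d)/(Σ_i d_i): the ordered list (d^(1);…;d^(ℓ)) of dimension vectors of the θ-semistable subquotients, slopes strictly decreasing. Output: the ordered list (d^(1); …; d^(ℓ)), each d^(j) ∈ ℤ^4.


Interval decomposition of M: I[1,1]^3, I[1,4], I[3,3]^2, I[3,4], I[4,4].
HN type (ℓ=5): μ^(1)=23; μ^(2)=11; μ^(3)=-1; μ^(4)=-13; μ^(5)=-25

((0, 0, 2, 0); (0, 0, 2, 2); (0, 0, 0, 1); (3, 0, 0, 0); (1, 1, 0, 0))


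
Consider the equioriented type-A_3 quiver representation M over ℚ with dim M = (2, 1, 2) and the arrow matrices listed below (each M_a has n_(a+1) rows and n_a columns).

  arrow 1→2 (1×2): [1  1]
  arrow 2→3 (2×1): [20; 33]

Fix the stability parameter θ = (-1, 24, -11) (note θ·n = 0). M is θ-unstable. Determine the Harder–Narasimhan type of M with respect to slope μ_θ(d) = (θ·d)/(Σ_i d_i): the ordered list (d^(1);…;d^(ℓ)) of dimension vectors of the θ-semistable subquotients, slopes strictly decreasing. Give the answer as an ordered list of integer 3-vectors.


Via rank(M_{q-1}∘⋯∘M_p): M ≅ I[1,1], I[1,3], I[3,3].
μ_θ-semistable layers: μ^(1)=13/2; μ^(2)=-1; μ^(3)=-11

((0, 1, 1); (2, 0, 0); (0, 0, 1))


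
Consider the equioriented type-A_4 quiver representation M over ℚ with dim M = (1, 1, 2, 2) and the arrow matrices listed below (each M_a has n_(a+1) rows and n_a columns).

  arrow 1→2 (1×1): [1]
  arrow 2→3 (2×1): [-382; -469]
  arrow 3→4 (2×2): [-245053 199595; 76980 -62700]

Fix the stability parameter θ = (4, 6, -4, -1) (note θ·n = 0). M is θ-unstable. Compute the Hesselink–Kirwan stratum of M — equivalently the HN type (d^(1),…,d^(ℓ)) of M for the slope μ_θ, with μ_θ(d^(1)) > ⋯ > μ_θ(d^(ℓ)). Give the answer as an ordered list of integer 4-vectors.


Interval decomposition of M: I[1,4], I[3,3], I[4,4].
HN type (ℓ=3): μ^(1)=5/4; μ^(2)=-1; μ^(3)=-4

((1, 1, 1, 1); (0, 0, 0, 1); (0, 0, 1, 0))


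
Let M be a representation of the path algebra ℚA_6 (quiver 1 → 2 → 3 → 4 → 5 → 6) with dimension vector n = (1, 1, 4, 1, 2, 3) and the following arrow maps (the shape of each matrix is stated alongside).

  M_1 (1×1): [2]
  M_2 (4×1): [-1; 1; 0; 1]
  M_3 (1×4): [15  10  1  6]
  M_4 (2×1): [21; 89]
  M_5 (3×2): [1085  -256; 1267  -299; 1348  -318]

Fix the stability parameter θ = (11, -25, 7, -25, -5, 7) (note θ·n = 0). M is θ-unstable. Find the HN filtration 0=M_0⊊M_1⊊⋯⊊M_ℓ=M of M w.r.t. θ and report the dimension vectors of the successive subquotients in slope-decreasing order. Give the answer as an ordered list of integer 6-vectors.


Interval decomposition of M: I[1,6], I[3,3]^3, I[5,6], I[6,6].
HN type (ℓ=3): μ^(1)=7; μ^(2)=-5; μ^(3)=-8

((0, 0, 3, 0, 0, 3); (0, 0, 0, 0, 2, 0); (1, 1, 1, 1, 0, 0))


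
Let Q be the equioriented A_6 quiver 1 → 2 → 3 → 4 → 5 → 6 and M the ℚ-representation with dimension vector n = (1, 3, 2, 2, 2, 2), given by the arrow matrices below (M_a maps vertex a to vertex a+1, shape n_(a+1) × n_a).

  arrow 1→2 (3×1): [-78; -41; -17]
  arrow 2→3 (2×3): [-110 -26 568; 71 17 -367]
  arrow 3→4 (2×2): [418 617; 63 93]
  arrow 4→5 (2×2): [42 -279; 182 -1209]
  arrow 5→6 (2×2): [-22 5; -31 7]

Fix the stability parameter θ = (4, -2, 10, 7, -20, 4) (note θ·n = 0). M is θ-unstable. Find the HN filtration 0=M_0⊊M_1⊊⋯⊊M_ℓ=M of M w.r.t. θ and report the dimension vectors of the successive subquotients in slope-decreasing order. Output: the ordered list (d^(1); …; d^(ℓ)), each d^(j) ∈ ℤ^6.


Interval decomposition of M: I[1,6], I[2,2], I[2,4], I[5,6].
HN type (ℓ=5): μ^(1)=17/2; μ^(2)=4; μ^(3)=-1/5; μ^(4)=-2; μ^(5)=-20

((0, 0, 1, 1, 0, 0); (0, 0, 0, 0, 0, 2); (1, 1, 1, 1, 1, 0); (0, 2, 0, 0, 0, 0); (0, 0, 0, 0, 1, 0))


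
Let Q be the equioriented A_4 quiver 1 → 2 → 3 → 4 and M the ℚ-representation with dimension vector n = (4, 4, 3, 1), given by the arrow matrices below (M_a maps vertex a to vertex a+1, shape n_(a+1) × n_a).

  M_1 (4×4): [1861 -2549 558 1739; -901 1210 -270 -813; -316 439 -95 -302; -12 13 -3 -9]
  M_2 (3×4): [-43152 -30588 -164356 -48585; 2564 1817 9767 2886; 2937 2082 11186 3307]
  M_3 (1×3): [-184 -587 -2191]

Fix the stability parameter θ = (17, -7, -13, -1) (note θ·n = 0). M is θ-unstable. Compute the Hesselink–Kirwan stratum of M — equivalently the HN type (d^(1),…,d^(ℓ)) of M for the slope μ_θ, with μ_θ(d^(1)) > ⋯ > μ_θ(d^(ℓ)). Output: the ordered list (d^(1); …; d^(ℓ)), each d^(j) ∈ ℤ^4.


Barcode: M ≅ I[1,2], I[1,3]^2, I[1,4]. HN layers by μ_θ (2 steps, strictly decreasing):
  μ^(1)=5; μ^(2)=-1

((1, 1, 0, 0); (3, 3, 3, 1))


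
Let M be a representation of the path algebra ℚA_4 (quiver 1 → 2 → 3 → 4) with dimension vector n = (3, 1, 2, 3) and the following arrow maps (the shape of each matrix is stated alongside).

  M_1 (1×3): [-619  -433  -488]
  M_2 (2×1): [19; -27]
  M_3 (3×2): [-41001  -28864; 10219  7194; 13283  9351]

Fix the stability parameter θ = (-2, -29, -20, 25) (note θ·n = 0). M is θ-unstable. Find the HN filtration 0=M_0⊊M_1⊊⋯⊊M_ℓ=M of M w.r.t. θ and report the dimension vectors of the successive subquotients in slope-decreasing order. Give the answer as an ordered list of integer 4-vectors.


Barcode: M ≅ I[1,1]^2, I[1,4], I[3,4], I[4,4]. HN layers by μ_θ (4 steps, strictly decreasing):
  μ^(1)=25; μ^(2)=-2; μ^(3)=-17; μ^(4)=-20

((0, 0, 0, 3); (2, 0, 0, 0); (1, 1, 1, 0); (0, 0, 1, 0))


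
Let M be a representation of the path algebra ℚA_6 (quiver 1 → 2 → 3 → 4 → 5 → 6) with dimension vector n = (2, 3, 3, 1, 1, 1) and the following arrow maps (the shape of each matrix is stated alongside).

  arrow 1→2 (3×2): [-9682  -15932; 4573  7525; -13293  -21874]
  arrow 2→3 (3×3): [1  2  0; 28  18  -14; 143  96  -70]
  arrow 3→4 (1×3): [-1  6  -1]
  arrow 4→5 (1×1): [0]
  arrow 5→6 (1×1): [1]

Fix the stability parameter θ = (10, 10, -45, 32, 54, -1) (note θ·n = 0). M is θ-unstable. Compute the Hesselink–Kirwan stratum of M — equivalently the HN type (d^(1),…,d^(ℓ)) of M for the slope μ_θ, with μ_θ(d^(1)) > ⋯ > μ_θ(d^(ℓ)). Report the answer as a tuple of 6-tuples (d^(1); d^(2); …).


Interval decomposition of M: I[1,2], I[1,4], I[2,3], I[3,3], I[5,6].
HN type (ℓ=6): μ^(1)=32; μ^(2)=53/2; μ^(3)=10; μ^(4)=-25/3; μ^(5)=-35/2; μ^(6)=-45

((0, 0, 0, 1, 0, 0); (0, 0, 0, 0, 1, 1); (1, 1, 0, 0, 0, 0); (1, 1, 1, 0, 0, 0); (0, 1, 1, 0, 0, 0); (0, 0, 1, 0, 0, 0))


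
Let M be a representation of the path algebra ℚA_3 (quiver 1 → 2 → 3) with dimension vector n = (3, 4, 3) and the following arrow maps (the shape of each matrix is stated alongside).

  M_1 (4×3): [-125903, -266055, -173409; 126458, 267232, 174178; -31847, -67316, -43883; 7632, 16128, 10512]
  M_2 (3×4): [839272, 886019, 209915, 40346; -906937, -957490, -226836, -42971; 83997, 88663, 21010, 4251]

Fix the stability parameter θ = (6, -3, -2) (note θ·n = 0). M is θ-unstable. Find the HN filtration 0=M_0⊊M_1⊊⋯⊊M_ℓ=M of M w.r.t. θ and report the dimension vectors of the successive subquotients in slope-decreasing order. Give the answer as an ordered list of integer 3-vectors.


Interval decomposition of M: I[1,1], I[1,3]^2, I[2,2], I[2,3].
HN type (ℓ=4): μ^(1)=6; μ^(2)=1/3; μ^(3)=-2; μ^(4)=-3

((1, 0, 0); (2, 2, 2); (0, 0, 1); (0, 2, 0))


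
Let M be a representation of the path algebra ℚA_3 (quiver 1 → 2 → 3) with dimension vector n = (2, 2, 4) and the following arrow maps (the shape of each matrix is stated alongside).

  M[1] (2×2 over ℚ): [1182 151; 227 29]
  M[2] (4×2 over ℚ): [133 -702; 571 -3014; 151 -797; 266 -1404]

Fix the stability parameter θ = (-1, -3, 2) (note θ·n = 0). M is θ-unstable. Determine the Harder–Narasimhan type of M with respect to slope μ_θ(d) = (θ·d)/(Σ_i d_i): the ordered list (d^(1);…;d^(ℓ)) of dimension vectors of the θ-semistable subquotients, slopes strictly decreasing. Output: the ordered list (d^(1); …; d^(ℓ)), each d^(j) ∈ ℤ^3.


Interval decomposition of M: I[1,3]^2, I[3,3]^2.
HN type (ℓ=2): μ^(1)=2; μ^(2)=-2

((0, 0, 4); (2, 2, 0))
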